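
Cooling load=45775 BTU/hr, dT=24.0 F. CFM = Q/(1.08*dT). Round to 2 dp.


CFM = 45775 / (1.08 * 24.0) = 1766.01

1766.01 CFM


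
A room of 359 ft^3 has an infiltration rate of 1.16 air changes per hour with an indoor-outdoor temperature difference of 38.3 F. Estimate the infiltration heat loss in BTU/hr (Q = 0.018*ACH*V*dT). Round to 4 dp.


Q = 0.018 * 1.16 * 359 * 38.3 = 287.0937 BTU/hr

287.0937 BTU/hr


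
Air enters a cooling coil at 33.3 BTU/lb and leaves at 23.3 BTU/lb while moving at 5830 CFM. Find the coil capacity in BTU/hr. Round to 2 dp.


Q = 4.5 * 5830 * (33.3 - 23.3) = 262350.00 BTU/hr

262350.00 BTU/hr


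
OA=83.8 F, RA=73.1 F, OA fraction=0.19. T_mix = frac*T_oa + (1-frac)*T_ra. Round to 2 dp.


T_mix = 0.19*83.8 + 0.81*73.1 = 75.13 F

75.13 F


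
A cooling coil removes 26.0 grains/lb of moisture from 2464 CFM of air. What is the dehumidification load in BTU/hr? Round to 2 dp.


Q = 0.68 * 2464 * 26.0 = 43563.52 BTU/hr

43563.52 BTU/hr


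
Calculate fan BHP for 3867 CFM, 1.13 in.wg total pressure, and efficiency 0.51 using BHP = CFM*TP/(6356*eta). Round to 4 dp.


BHP = 3867 * 1.13 / (6356 * 0.51) = 1.3480 hp

1.3480 hp


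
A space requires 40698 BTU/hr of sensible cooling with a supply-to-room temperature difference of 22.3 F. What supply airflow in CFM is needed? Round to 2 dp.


CFM = 40698 / (1.08 * 22.3) = 1689.84

1689.84 CFM


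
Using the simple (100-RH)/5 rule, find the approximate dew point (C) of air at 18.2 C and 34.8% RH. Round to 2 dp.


Td = 18.2 - (100-34.8)/5 = 5.16 C

5.16 C


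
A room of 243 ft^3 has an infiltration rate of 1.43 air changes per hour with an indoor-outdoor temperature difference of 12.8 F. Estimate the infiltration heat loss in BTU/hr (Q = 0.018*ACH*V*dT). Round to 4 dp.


Q = 0.018 * 1.43 * 243 * 12.8 = 80.0617 BTU/hr

80.0617 BTU/hr


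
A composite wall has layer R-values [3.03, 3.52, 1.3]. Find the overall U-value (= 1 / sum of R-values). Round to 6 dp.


R_total = 3.03 + 3.52 + 1.3 = 7.85
U = 1/7.85 = 0.127389

0.127389


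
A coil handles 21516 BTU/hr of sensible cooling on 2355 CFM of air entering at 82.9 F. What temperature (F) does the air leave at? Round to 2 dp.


dT = 21516/(1.08*2355) = 8.4595
T_leave = 82.9 - 8.4595 = 74.44 F

74.44 F


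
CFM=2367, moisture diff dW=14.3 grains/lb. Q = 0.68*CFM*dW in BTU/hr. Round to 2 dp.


Q = 0.68 * 2367 * 14.3 = 23016.71 BTU/hr

23016.71 BTU/hr


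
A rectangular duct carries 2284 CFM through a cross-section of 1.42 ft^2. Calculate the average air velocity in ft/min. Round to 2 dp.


V = 2284 / 1.42 = 1608.45 ft/min

1608.45 ft/min


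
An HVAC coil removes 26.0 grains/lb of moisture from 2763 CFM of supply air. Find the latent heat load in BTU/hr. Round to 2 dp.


Q = 0.68 * 2763 * 26.0 = 48849.84 BTU/hr

48849.84 BTU/hr


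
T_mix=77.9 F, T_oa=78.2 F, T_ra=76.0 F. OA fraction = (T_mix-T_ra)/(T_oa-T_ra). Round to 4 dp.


frac = (77.9 - 76.0) / (78.2 - 76.0) = 0.8636

0.8636


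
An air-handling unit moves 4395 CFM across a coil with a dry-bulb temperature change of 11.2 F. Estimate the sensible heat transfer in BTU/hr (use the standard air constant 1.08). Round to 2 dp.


Q = 1.08 * 4395 * 11.2 = 53161.92 BTU/hr

53161.92 BTU/hr


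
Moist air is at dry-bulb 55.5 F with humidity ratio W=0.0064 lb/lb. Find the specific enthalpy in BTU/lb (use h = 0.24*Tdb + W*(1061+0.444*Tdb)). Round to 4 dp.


h = 0.24*55.5 + 0.0064*(1061+0.444*55.5) = 20.2681 BTU/lb

20.2681 BTU/lb


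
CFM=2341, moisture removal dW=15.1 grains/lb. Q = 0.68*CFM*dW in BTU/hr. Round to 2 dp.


Q = 0.68 * 2341 * 15.1 = 24037.39 BTU/hr

24037.39 BTU/hr


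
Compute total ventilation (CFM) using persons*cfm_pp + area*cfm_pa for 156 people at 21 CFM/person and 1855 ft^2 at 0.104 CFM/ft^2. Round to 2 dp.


Total = 156*21 + 1855*0.104 = 3468.92 CFM

3468.92 CFM


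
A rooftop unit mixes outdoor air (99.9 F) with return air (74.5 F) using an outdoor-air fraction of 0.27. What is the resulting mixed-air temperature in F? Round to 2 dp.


T_mix = 0.27*99.9 + 0.73*74.5 = 81.36 F

81.36 F


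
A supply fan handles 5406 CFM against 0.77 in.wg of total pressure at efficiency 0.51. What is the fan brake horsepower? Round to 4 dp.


BHP = 5406 * 0.77 / (6356 * 0.51) = 1.2841 hp

1.2841 hp


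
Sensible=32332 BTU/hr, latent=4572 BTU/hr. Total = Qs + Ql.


Qt = 32332 + 4572 = 36904 BTU/hr

36904 BTU/hr


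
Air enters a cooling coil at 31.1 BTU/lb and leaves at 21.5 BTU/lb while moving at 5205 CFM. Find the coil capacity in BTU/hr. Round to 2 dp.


Q = 4.5 * 5205 * (31.1 - 21.5) = 224856.00 BTU/hr

224856.00 BTU/hr


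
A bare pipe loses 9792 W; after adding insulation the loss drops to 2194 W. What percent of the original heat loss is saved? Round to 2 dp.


Savings = ((9792-2194)/9792)*100 = 77.59 %

77.59 %


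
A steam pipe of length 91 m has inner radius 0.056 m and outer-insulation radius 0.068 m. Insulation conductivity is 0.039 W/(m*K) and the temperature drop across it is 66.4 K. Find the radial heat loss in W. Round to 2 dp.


Q = 2*pi*0.039*91*66.4/ln(0.068/0.056) = 7626.11 W

7626.11 W


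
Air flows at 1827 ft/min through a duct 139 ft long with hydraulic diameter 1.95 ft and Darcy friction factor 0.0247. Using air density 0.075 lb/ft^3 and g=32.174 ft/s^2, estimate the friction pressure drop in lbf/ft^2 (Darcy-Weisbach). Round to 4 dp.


v_fps = 1827/60 = 30.45 ft/s
dp = 0.0247*(139/1.95)*0.075*30.45^2/(2*32.174) = 1.9027 lbf/ft^2

1.9027 lbf/ft^2


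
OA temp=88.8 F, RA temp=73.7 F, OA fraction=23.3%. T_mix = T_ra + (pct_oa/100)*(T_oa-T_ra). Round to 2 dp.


T_mix = 73.7 + (23.3/100)*(88.8-73.7) = 77.22 F

77.22 F


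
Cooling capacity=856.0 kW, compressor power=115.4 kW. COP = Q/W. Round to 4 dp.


COP = 856.0 / 115.4 = 7.4177

7.4177


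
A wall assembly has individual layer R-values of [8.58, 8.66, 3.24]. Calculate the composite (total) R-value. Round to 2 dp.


R_total = 8.58 + 8.66 + 3.24 = 20.48

20.48


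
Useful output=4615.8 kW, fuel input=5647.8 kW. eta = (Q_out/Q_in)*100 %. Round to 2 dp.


eta = (4615.8/5647.8)*100 = 81.73 %

81.73 %


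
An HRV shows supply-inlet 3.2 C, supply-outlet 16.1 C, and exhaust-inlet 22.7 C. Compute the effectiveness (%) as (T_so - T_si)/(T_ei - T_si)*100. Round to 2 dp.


eff = (16.1-3.2)/(22.7-3.2)*100 = 66.15 %

66.15 %


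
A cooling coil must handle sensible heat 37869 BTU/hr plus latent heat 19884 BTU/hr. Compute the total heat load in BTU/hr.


Qt = 37869 + 19884 = 57753 BTU/hr

57753 BTU/hr


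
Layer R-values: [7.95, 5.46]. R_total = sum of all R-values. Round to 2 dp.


R_total = 7.95 + 5.46 = 13.41

13.41


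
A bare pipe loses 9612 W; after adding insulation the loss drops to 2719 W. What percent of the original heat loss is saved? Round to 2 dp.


Savings = ((9612-2719)/9612)*100 = 71.71 %

71.71 %


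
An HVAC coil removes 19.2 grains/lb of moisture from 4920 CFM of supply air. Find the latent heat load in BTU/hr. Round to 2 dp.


Q = 0.68 * 4920 * 19.2 = 64235.52 BTU/hr

64235.52 BTU/hr


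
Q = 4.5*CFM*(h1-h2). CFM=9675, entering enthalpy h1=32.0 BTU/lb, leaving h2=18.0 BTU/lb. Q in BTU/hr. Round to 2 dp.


Q = 4.5 * 9675 * (32.0 - 18.0) = 609525.00 BTU/hr

609525.00 BTU/hr


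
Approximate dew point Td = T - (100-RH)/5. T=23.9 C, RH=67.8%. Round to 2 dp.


Td = 23.9 - (100-67.8)/5 = 17.46 C

17.46 C


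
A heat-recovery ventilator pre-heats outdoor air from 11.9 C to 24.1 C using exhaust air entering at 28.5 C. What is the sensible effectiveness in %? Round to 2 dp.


eff = (24.1-11.9)/(28.5-11.9)*100 = 73.49 %

73.49 %


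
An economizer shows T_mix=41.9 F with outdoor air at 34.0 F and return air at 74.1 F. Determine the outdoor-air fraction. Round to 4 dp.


frac = (41.9 - 74.1) / (34.0 - 74.1) = 0.8030

0.8030


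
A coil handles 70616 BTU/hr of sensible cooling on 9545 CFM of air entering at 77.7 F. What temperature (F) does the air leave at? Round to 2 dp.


dT = 70616/(1.08*9545) = 6.8502
T_leave = 77.7 - 6.8502 = 70.85 F

70.85 F


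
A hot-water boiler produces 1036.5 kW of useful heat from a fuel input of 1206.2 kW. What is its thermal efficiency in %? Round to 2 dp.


eta = (1036.5/1206.2)*100 = 85.93 %

85.93 %


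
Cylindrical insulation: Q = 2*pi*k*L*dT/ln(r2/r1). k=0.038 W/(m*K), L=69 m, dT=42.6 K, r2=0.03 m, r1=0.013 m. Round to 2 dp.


Q = 2*pi*0.038*69*42.6/ln(0.03/0.013) = 839.24 W

839.24 W


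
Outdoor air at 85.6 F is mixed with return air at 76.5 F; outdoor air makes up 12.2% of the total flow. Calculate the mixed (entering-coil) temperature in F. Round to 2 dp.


T_mix = 76.5 + (12.2/100)*(85.6-76.5) = 77.61 F

77.61 F


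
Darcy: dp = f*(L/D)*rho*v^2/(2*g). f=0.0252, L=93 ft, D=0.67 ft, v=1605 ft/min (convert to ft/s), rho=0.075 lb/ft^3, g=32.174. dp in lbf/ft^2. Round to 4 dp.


v_fps = 1605/60 = 26.75 ft/s
dp = 0.0252*(93/0.67)*0.075*26.75^2/(2*32.174) = 2.9173 lbf/ft^2

2.9173 lbf/ft^2


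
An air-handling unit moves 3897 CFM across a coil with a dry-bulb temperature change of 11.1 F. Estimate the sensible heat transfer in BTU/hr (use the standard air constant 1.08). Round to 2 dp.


Q = 1.08 * 3897 * 11.1 = 46717.24 BTU/hr

46717.24 BTU/hr


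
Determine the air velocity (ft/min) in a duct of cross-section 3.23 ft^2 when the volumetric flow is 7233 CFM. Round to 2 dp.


V = 7233 / 3.23 = 2239.32 ft/min

2239.32 ft/min


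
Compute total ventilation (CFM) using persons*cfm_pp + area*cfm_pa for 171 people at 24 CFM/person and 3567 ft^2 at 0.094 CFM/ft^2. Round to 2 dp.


Total = 171*24 + 3567*0.094 = 4439.30 CFM

4439.30 CFM


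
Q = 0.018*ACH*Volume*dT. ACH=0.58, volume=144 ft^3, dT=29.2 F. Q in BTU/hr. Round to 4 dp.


Q = 0.018 * 0.58 * 144 * 29.2 = 43.8981 BTU/hr

43.8981 BTU/hr


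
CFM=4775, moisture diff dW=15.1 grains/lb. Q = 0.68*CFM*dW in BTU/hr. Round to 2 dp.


Q = 0.68 * 4775 * 15.1 = 49029.70 BTU/hr

49029.70 BTU/hr


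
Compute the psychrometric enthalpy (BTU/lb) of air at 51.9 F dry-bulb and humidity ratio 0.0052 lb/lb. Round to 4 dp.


h = 0.24*51.9 + 0.0052*(1061+0.444*51.9) = 18.0930 BTU/lb

18.0930 BTU/lb


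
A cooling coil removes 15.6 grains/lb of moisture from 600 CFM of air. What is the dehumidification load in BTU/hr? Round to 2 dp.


Q = 0.68 * 600 * 15.6 = 6364.80 BTU/hr

6364.80 BTU/hr


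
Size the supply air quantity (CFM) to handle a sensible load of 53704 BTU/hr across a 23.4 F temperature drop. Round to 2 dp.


CFM = 53704 / (1.08 * 23.4) = 2125.04

2125.04 CFM


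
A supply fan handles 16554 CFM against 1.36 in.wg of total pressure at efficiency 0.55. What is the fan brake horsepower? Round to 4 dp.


BHP = 16554 * 1.36 / (6356 * 0.55) = 6.4401 hp

6.4401 hp


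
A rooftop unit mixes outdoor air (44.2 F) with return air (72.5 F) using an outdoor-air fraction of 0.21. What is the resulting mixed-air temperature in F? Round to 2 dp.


T_mix = 0.21*44.2 + 0.79*72.5 = 66.56 F

66.56 F


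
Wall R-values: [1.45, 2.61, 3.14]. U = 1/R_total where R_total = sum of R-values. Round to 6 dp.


R_total = 1.45 + 2.61 + 3.14 = 7.20
U = 1/7.20 = 0.138889

0.138889


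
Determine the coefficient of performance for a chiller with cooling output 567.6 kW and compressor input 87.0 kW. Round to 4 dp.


COP = 567.6 / 87.0 = 6.5241

6.5241


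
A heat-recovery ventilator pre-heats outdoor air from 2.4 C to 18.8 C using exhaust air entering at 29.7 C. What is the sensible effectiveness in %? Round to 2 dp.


eff = (18.8-2.4)/(29.7-2.4)*100 = 60.07 %

60.07 %


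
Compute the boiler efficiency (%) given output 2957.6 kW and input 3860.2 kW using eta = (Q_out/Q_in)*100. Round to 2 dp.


eta = (2957.6/3860.2)*100 = 76.62 %

76.62 %


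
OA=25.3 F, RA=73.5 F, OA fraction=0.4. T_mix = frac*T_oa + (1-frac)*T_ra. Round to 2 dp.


T_mix = 0.4*25.3 + 0.6*73.5 = 54.22 F

54.22 F


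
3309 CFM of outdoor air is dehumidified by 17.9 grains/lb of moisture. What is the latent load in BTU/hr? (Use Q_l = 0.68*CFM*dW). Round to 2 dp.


Q = 0.68 * 3309 * 17.9 = 40277.15 BTU/hr

40277.15 BTU/hr


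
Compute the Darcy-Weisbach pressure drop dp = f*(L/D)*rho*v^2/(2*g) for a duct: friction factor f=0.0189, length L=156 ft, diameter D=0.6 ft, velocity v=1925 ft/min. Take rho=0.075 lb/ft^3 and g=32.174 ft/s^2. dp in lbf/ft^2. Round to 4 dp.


v_fps = 1925/60 = 32.0833 ft/s
dp = 0.0189*(156/0.6)*0.075*32.0833^2/(2*32.174) = 5.8955 lbf/ft^2

5.8955 lbf/ft^2


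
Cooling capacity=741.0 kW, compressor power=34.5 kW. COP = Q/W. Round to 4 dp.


COP = 741.0 / 34.5 = 21.4783

21.4783


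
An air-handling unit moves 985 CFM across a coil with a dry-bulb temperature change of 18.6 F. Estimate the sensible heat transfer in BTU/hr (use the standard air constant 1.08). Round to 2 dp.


Q = 1.08 * 985 * 18.6 = 19786.68 BTU/hr

19786.68 BTU/hr


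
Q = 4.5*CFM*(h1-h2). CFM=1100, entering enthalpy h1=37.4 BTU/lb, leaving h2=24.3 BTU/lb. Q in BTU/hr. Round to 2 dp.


Q = 4.5 * 1100 * (37.4 - 24.3) = 64845.00 BTU/hr

64845.00 BTU/hr


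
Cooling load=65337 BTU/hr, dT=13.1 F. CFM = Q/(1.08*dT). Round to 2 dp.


CFM = 65337 / (1.08 * 13.1) = 4618.11

4618.11 CFM


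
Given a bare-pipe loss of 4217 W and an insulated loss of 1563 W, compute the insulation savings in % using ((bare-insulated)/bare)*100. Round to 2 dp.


Savings = ((4217-1563)/4217)*100 = 62.94 %

62.94 %


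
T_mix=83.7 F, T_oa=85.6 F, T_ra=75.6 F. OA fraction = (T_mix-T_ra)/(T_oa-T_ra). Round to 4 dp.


frac = (83.7 - 75.6) / (85.6 - 75.6) = 0.8100

0.8100


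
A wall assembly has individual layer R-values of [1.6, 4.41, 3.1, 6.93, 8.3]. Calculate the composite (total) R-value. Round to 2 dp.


R_total = 1.6 + 4.41 + 3.1 + 6.93 + 8.3 = 24.34

24.34


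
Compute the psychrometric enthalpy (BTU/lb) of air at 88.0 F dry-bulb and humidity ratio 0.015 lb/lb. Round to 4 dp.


h = 0.24*88.0 + 0.015*(1061+0.444*88.0) = 37.6211 BTU/lb

37.6211 BTU/lb


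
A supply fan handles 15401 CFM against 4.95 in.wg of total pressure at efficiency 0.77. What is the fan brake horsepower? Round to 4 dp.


BHP = 15401 * 4.95 / (6356 * 0.77) = 15.5768 hp

15.5768 hp


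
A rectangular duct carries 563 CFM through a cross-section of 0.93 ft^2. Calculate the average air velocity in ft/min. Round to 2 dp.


V = 563 / 0.93 = 605.38 ft/min

605.38 ft/min


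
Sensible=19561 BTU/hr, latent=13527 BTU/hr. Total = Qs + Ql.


Qt = 19561 + 13527 = 33088 BTU/hr

33088 BTU/hr


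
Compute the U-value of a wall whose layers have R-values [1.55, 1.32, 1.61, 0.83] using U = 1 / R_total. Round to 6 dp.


R_total = 1.55 + 1.32 + 1.61 + 0.83 = 5.31
U = 1/5.31 = 0.188324

0.188324


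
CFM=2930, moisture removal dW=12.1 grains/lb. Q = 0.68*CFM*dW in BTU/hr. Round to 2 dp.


Q = 0.68 * 2930 * 12.1 = 24108.04 BTU/hr

24108.04 BTU/hr


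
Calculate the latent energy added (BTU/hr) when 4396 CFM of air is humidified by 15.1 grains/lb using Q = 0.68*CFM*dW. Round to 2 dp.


Q = 0.68 * 4396 * 15.1 = 45138.13 BTU/hr

45138.13 BTU/hr


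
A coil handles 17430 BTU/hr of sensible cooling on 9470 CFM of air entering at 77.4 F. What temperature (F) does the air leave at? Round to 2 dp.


dT = 17430/(1.08*9470) = 1.7042
T_leave = 77.4 - 1.7042 = 75.70 F

75.70 F


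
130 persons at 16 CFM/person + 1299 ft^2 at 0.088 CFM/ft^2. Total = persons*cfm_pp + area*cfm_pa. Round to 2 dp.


Total = 130*16 + 1299*0.088 = 2194.31 CFM

2194.31 CFM


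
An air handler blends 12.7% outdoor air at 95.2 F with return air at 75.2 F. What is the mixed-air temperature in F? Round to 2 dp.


T_mix = 75.2 + (12.7/100)*(95.2-75.2) = 77.74 F

77.74 F


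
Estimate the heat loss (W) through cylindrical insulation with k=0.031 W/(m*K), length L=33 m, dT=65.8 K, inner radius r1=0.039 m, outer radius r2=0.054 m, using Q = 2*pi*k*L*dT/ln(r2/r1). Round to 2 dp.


Q = 2*pi*0.031*33*65.8/ln(0.054/0.039) = 1299.67 W

1299.67 W


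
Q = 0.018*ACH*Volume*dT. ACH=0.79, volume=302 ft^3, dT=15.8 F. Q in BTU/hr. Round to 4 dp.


Q = 0.018 * 0.79 * 302 * 15.8 = 67.8522 BTU/hr

67.8522 BTU/hr


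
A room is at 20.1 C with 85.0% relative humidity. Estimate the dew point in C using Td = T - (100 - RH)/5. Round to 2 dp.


Td = 20.1 - (100-85.0)/5 = 17.10 C

17.10 C


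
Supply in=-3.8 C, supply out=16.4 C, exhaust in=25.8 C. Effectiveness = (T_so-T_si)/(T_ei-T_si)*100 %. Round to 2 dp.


eff = (16.4-(-3.8))/(25.8-(-3.8))*100 = 68.24 %

68.24 %


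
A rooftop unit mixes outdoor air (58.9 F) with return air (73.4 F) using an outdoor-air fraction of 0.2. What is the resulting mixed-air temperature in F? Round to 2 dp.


T_mix = 0.2*58.9 + 0.8*73.4 = 70.50 F

70.50 F


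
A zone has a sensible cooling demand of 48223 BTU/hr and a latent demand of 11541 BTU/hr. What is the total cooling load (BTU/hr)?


Qt = 48223 + 11541 = 59764 BTU/hr

59764 BTU/hr


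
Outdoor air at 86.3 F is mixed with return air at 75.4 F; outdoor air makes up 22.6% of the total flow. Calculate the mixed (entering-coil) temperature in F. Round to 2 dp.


T_mix = 75.4 + (22.6/100)*(86.3-75.4) = 77.86 F

77.86 F


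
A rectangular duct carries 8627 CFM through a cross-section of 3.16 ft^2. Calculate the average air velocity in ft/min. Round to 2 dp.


V = 8627 / 3.16 = 2730.06 ft/min

2730.06 ft/min


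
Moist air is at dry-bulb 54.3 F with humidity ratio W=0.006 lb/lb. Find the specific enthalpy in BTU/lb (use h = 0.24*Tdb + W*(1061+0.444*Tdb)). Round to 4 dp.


h = 0.24*54.3 + 0.006*(1061+0.444*54.3) = 19.5427 BTU/lb

19.5427 BTU/lb


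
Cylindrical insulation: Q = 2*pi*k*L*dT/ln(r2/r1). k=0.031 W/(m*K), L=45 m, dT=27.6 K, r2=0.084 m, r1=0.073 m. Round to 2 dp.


Q = 2*pi*0.031*45*27.6/ln(0.084/0.073) = 1723.57 W

1723.57 W


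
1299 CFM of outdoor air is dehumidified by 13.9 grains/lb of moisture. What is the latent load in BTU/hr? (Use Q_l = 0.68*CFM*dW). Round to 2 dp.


Q = 0.68 * 1299 * 13.9 = 12278.15 BTU/hr

12278.15 BTU/hr


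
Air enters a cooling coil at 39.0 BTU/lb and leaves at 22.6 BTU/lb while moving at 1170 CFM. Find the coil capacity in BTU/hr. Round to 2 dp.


Q = 4.5 * 1170 * (39.0 - 22.6) = 86346.00 BTU/hr

86346.00 BTU/hr


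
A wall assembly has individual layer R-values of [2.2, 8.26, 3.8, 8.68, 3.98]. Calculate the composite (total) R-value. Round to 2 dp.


R_total = 2.2 + 8.26 + 3.8 + 8.68 + 3.98 = 26.92

26.92


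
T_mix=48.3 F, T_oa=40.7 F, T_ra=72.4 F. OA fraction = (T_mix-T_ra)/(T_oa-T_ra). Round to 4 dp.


frac = (48.3 - 72.4) / (40.7 - 72.4) = 0.7603

0.7603


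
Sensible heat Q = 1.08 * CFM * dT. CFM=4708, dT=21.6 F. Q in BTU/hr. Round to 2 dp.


Q = 1.08 * 4708 * 21.6 = 109828.22 BTU/hr

109828.22 BTU/hr


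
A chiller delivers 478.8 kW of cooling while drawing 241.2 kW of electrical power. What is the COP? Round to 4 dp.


COP = 478.8 / 241.2 = 1.9851

1.9851


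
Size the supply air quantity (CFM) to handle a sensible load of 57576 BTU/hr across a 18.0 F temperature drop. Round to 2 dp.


CFM = 57576 / (1.08 * 18.0) = 2961.73

2961.73 CFM


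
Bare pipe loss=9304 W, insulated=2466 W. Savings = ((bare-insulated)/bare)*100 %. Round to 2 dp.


Savings = ((9304-2466)/9304)*100 = 73.50 %

73.50 %


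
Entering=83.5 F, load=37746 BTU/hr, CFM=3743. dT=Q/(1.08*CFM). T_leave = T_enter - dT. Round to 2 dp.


dT = 37746/(1.08*3743) = 9.3374
T_leave = 83.5 - 9.3374 = 74.16 F

74.16 F


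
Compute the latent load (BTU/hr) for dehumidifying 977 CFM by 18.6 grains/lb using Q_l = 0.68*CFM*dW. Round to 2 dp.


Q = 0.68 * 977 * 18.6 = 12357.10 BTU/hr

12357.10 BTU/hr


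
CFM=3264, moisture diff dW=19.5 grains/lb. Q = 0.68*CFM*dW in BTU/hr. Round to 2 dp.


Q = 0.68 * 3264 * 19.5 = 43280.64 BTU/hr

43280.64 BTU/hr


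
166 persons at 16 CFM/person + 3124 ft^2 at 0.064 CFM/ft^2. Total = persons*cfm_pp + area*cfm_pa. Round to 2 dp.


Total = 166*16 + 3124*0.064 = 2855.94 CFM

2855.94 CFM


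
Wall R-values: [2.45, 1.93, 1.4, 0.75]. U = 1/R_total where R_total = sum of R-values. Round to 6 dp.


R_total = 2.45 + 1.93 + 1.4 + 0.75 = 6.53
U = 1/6.53 = 0.153139

0.153139


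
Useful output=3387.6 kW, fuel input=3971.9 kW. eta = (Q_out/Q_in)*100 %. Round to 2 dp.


eta = (3387.6/3971.9)*100 = 85.29 %

85.29 %


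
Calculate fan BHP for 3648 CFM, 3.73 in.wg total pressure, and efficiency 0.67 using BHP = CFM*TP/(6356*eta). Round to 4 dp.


BHP = 3648 * 3.73 / (6356 * 0.67) = 3.1953 hp

3.1953 hp


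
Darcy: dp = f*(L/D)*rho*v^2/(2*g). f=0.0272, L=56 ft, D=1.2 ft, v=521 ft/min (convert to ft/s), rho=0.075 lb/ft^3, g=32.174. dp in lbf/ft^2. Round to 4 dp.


v_fps = 521/60 = 8.6833 ft/s
dp = 0.0272*(56/1.2)*0.075*8.6833^2/(2*32.174) = 0.1116 lbf/ft^2

0.1116 lbf/ft^2


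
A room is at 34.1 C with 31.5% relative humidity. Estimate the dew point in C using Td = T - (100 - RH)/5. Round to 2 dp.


Td = 34.1 - (100-31.5)/5 = 20.40 C

20.40 C


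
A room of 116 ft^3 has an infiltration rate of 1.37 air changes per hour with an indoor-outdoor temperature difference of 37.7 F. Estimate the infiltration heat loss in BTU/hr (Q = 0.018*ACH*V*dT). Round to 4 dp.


Q = 0.018 * 1.37 * 116 * 37.7 = 107.8431 BTU/hr

107.8431 BTU/hr


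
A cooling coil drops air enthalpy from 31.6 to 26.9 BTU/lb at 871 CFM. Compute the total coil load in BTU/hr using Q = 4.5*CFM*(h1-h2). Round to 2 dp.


Q = 4.5 * 871 * (31.6 - 26.9) = 18421.65 BTU/hr

18421.65 BTU/hr


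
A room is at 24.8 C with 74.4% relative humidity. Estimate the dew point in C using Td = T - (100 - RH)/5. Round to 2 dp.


Td = 24.8 - (100-74.4)/5 = 19.68 C

19.68 C


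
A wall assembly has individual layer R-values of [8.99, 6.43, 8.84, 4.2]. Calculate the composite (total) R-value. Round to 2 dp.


R_total = 8.99 + 6.43 + 8.84 + 4.2 = 28.46

28.46


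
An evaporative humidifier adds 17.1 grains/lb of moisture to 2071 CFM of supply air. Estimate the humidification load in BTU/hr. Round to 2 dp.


Q = 0.68 * 2071 * 17.1 = 24081.59 BTU/hr

24081.59 BTU/hr


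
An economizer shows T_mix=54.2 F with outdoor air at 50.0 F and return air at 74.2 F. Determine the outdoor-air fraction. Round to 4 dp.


frac = (54.2 - 74.2) / (50.0 - 74.2) = 0.8264

0.8264


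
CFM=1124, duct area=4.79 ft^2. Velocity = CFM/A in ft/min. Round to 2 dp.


V = 1124 / 4.79 = 234.66 ft/min

234.66 ft/min


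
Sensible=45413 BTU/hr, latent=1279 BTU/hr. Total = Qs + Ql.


Qt = 45413 + 1279 = 46692 BTU/hr

46692 BTU/hr


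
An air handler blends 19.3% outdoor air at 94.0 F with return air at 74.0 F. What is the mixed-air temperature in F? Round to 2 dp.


T_mix = 74.0 + (19.3/100)*(94.0-74.0) = 77.86 F

77.86 F


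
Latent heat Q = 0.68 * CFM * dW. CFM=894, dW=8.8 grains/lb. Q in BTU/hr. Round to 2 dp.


Q = 0.68 * 894 * 8.8 = 5349.70 BTU/hr

5349.70 BTU/hr


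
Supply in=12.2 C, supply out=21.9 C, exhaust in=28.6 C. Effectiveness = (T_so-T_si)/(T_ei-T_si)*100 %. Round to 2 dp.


eff = (21.9-12.2)/(28.6-12.2)*100 = 59.15 %

59.15 %


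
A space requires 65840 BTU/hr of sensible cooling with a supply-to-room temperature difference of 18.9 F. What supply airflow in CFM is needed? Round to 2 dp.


CFM = 65840 / (1.08 * 18.9) = 3225.55

3225.55 CFM


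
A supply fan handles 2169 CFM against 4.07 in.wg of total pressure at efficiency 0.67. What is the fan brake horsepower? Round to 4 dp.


BHP = 2169 * 4.07 / (6356 * 0.67) = 2.0730 hp

2.0730 hp


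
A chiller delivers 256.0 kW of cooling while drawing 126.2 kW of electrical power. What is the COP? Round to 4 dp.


COP = 256.0 / 126.2 = 2.0285

2.0285


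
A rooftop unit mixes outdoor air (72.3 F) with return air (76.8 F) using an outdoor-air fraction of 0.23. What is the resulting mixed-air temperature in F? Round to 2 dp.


T_mix = 0.23*72.3 + 0.77*76.8 = 75.77 F

75.77 F


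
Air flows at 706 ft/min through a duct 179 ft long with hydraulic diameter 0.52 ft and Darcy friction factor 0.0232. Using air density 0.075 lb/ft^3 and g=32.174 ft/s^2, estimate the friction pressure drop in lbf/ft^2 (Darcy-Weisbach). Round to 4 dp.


v_fps = 706/60 = 11.7667 ft/s
dp = 0.0232*(179/0.52)*0.075*11.7667^2/(2*32.174) = 1.2888 lbf/ft^2

1.2888 lbf/ft^2


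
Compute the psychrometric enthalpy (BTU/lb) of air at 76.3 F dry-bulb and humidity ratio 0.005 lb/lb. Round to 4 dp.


h = 0.24*76.3 + 0.005*(1061+0.444*76.3) = 23.7864 BTU/lb

23.7864 BTU/lb


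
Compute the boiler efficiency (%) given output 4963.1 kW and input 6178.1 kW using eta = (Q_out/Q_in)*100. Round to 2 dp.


eta = (4963.1/6178.1)*100 = 80.33 %

80.33 %


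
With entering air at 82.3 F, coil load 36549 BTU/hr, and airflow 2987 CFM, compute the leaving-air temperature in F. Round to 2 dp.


dT = 36549/(1.08*2987) = 11.3297
T_leave = 82.3 - 11.3297 = 70.97 F

70.97 F


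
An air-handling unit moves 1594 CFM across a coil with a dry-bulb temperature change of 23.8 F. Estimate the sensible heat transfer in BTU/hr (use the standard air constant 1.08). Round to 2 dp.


Q = 1.08 * 1594 * 23.8 = 40972.18 BTU/hr

40972.18 BTU/hr


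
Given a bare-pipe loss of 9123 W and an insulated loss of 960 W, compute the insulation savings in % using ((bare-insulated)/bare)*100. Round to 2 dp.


Savings = ((9123-960)/9123)*100 = 89.48 %

89.48 %


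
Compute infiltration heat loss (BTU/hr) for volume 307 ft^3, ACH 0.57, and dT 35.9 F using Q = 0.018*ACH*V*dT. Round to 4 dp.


Q = 0.018 * 0.57 * 307 * 35.9 = 113.0785 BTU/hr

113.0785 BTU/hr


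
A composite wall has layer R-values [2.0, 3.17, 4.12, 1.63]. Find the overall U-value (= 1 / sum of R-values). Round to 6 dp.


R_total = 2.0 + 3.17 + 4.12 + 1.63 = 10.92
U = 1/10.92 = 0.091575

0.091575


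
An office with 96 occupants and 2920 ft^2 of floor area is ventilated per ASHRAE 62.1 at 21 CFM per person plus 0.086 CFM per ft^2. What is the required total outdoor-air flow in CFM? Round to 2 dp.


Total = 96*21 + 2920*0.086 = 2267.12 CFM

2267.12 CFM


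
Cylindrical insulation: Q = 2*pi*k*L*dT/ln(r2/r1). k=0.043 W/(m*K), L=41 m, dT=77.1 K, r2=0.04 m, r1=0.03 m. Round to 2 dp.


Q = 2*pi*0.043*41*77.1/ln(0.04/0.03) = 2968.75 W

2968.75 W


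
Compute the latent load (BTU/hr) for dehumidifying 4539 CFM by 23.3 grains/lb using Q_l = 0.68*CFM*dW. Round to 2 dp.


Q = 0.68 * 4539 * 23.3 = 71915.92 BTU/hr

71915.92 BTU/hr


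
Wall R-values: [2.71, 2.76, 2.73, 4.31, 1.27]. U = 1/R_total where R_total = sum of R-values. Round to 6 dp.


R_total = 2.71 + 2.76 + 2.73 + 4.31 + 1.27 = 13.78
U = 1/13.78 = 0.072569

0.072569


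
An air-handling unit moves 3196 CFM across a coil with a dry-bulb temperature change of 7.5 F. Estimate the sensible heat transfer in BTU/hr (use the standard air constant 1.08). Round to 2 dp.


Q = 1.08 * 3196 * 7.5 = 25887.60 BTU/hr

25887.60 BTU/hr


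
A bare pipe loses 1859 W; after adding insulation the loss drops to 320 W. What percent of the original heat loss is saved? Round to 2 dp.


Savings = ((1859-320)/1859)*100 = 82.79 %

82.79 %


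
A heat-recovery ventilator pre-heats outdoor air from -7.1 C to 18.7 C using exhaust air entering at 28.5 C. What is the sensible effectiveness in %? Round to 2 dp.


eff = (18.7-(-7.1))/(28.5-(-7.1))*100 = 72.47 %

72.47 %


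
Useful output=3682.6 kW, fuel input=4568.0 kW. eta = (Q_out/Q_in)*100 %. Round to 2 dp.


eta = (3682.6/4568.0)*100 = 80.62 %

80.62 %


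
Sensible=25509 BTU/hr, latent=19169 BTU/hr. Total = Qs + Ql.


Qt = 25509 + 19169 = 44678 BTU/hr

44678 BTU/hr


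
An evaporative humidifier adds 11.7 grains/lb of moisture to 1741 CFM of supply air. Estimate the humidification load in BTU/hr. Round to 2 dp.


Q = 0.68 * 1741 * 11.7 = 13851.40 BTU/hr

13851.40 BTU/hr


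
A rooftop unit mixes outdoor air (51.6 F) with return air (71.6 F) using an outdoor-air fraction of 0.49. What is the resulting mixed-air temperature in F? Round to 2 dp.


T_mix = 0.49*51.6 + 0.51*71.6 = 61.80 F

61.80 F


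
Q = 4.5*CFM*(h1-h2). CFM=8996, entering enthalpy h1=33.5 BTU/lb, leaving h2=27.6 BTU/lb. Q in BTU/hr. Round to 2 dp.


Q = 4.5 * 8996 * (33.5 - 27.6) = 238843.80 BTU/hr

238843.80 BTU/hr


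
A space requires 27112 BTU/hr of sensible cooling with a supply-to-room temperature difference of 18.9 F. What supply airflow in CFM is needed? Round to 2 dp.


CFM = 27112 / (1.08 * 18.9) = 1328.24

1328.24 CFM


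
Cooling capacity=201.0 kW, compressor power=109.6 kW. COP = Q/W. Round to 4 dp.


COP = 201.0 / 109.6 = 1.8339

1.8339


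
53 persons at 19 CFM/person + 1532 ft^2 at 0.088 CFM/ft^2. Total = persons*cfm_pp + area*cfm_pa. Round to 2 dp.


Total = 53*19 + 1532*0.088 = 1141.82 CFM

1141.82 CFM


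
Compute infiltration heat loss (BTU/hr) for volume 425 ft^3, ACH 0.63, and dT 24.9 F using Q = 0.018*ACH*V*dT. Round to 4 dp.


Q = 0.018 * 0.63 * 425 * 24.9 = 120.0056 BTU/hr

120.0056 BTU/hr


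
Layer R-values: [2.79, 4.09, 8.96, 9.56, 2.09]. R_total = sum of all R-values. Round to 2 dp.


R_total = 2.79 + 4.09 + 8.96 + 9.56 + 2.09 = 27.49

27.49


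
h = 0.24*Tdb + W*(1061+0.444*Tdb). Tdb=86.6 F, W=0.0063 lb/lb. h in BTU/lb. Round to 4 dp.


h = 0.24*86.6 + 0.0063*(1061+0.444*86.6) = 27.7105 BTU/lb

27.7105 BTU/lb


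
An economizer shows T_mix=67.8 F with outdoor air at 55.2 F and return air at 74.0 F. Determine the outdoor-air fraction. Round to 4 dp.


frac = (67.8 - 74.0) / (55.2 - 74.0) = 0.3298

0.3298


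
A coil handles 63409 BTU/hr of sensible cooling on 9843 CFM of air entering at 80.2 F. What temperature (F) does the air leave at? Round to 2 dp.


dT = 63409/(1.08*9843) = 5.9649
T_leave = 80.2 - 5.9649 = 74.24 F

74.24 F


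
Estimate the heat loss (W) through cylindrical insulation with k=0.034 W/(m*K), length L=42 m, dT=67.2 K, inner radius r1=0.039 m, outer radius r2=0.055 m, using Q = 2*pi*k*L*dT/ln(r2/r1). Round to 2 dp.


Q = 2*pi*0.034*42*67.2/ln(0.055/0.039) = 1753.91 W

1753.91 W


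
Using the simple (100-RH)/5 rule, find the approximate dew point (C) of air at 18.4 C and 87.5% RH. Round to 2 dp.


Td = 18.4 - (100-87.5)/5 = 15.90 C

15.90 C


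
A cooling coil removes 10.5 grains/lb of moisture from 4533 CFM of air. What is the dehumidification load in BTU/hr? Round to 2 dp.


Q = 0.68 * 4533 * 10.5 = 32365.62 BTU/hr

32365.62 BTU/hr


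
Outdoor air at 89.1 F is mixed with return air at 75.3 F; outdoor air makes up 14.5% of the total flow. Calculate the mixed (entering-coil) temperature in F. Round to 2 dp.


T_mix = 75.3 + (14.5/100)*(89.1-75.3) = 77.30 F

77.30 F


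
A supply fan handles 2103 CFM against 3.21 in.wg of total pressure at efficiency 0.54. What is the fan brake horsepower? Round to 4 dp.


BHP = 2103 * 3.21 / (6356 * 0.54) = 1.9668 hp

1.9668 hp


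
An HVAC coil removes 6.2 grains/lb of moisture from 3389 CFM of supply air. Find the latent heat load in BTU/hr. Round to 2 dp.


Q = 0.68 * 3389 * 6.2 = 14288.02 BTU/hr

14288.02 BTU/hr


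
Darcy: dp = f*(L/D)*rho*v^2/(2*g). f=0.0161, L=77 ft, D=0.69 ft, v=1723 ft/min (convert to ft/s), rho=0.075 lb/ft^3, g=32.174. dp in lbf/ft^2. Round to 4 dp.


v_fps = 1723/60 = 28.7167 ft/s
dp = 0.0161*(77/0.69)*0.075*28.7167^2/(2*32.174) = 1.7269 lbf/ft^2

1.7269 lbf/ft^2


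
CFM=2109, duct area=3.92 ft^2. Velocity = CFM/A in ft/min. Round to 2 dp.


V = 2109 / 3.92 = 538.01 ft/min

538.01 ft/min


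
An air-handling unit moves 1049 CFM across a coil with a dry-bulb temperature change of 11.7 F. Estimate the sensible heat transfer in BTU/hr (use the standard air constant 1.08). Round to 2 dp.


Q = 1.08 * 1049 * 11.7 = 13255.16 BTU/hr

13255.16 BTU/hr


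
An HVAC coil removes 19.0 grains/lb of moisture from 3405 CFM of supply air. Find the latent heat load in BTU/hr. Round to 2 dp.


Q = 0.68 * 3405 * 19.0 = 43992.60 BTU/hr

43992.60 BTU/hr


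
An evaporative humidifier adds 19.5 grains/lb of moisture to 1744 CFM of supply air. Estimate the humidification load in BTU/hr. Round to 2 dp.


Q = 0.68 * 1744 * 19.5 = 23125.44 BTU/hr

23125.44 BTU/hr


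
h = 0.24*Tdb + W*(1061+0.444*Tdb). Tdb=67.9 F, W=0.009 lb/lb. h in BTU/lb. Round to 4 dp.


h = 0.24*67.9 + 0.009*(1061+0.444*67.9) = 26.1163 BTU/lb

26.1163 BTU/lb


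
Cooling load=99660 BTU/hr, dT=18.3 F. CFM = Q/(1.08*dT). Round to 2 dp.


CFM = 99660 / (1.08 * 18.3) = 5042.50

5042.50 CFM


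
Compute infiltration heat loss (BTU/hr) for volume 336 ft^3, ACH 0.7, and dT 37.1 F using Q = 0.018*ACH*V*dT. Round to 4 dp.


Q = 0.018 * 0.7 * 336 * 37.1 = 157.0666 BTU/hr

157.0666 BTU/hr


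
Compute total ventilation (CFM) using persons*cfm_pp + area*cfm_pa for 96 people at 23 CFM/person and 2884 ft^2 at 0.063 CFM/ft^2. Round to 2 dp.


Total = 96*23 + 2884*0.063 = 2389.69 CFM

2389.69 CFM


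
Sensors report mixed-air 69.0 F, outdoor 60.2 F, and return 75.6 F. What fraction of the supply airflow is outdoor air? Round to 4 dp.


frac = (69.0 - 75.6) / (60.2 - 75.6) = 0.4286

0.4286


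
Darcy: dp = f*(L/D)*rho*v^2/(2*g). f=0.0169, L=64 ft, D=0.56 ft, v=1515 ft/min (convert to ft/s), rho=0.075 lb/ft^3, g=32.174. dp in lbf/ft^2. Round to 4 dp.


v_fps = 1515/60 = 25.25 ft/s
dp = 0.0169*(64/0.56)*0.075*25.25^2/(2*32.174) = 1.4353 lbf/ft^2

1.4353 lbf/ft^2


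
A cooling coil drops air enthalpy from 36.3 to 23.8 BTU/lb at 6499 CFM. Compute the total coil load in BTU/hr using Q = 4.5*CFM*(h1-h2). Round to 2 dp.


Q = 4.5 * 6499 * (36.3 - 23.8) = 365568.75 BTU/hr

365568.75 BTU/hr


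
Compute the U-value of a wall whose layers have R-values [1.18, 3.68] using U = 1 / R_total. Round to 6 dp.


R_total = 1.18 + 3.68 = 4.86
U = 1/4.86 = 0.205761

0.205761


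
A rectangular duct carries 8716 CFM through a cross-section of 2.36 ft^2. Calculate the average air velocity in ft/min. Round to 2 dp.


V = 8716 / 2.36 = 3693.22 ft/min

3693.22 ft/min


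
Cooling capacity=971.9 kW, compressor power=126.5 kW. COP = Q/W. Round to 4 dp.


COP = 971.9 / 126.5 = 7.6830

7.6830


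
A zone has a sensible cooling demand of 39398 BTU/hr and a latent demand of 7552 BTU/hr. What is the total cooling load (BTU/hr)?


Qt = 39398 + 7552 = 46950 BTU/hr

46950 BTU/hr


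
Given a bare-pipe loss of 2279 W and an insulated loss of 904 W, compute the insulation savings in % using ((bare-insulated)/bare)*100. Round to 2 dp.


Savings = ((2279-904)/2279)*100 = 60.33 %

60.33 %


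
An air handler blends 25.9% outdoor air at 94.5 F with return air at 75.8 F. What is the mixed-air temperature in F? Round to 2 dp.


T_mix = 75.8 + (25.9/100)*(94.5-75.8) = 80.64 F

80.64 F


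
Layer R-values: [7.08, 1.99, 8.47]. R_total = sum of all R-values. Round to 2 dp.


R_total = 7.08 + 1.99 + 8.47 = 17.54

17.54


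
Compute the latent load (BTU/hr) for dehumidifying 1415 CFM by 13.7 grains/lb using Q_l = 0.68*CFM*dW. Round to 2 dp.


Q = 0.68 * 1415 * 13.7 = 13182.14 BTU/hr

13182.14 BTU/hr


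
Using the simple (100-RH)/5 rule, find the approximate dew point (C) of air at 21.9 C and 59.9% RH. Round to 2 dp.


Td = 21.9 - (100-59.9)/5 = 13.88 C

13.88 C


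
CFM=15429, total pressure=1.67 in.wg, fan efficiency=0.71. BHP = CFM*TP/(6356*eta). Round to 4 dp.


BHP = 15429 * 1.67 / (6356 * 0.71) = 5.7097 hp

5.7097 hp


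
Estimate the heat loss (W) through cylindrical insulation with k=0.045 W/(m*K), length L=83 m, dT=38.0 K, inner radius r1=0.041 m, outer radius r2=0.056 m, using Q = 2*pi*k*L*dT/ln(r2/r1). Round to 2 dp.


Q = 2*pi*0.045*83*38.0/ln(0.056/0.041) = 2860.27 W

2860.27 W


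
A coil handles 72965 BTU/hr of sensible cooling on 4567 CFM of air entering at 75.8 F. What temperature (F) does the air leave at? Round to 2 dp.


dT = 72965/(1.08*4567) = 14.7931
T_leave = 75.8 - 14.7931 = 61.01 F

61.01 F


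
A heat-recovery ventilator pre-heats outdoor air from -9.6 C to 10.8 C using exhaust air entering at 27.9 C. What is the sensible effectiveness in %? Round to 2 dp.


eff = (10.8-(-9.6))/(27.9-(-9.6))*100 = 54.40 %

54.40 %


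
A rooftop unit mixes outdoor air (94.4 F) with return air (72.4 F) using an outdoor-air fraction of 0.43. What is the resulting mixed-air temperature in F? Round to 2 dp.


T_mix = 0.43*94.4 + 0.57*72.4 = 81.86 F

81.86 F


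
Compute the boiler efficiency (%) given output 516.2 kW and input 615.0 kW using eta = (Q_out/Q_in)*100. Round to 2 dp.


eta = (516.2/615.0)*100 = 83.93 %

83.93 %


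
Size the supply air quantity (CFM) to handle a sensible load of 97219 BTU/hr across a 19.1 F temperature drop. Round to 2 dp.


CFM = 97219 / (1.08 * 19.1) = 4712.96

4712.96 CFM


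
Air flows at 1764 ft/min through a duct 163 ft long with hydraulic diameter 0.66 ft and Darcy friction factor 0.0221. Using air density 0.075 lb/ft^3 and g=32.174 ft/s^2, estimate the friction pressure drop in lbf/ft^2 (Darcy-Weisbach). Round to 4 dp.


v_fps = 1764/60 = 29.4 ft/s
dp = 0.0221*(163/0.66)*0.075*29.4^2/(2*32.174) = 5.4987 lbf/ft^2

5.4987 lbf/ft^2


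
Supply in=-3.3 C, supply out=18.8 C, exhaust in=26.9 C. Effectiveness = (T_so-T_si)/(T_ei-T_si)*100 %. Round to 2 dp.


eff = (18.8-(-3.3))/(26.9-(-3.3))*100 = 73.18 %

73.18 %


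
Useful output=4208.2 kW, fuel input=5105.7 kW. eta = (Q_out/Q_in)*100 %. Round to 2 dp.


eta = (4208.2/5105.7)*100 = 82.42 %

82.42 %


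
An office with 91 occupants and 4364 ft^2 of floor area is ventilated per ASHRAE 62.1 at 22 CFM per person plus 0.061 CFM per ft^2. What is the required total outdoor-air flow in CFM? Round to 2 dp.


Total = 91*22 + 4364*0.061 = 2268.20 CFM

2268.20 CFM


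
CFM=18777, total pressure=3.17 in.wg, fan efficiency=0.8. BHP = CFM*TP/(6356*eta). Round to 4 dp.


BHP = 18777 * 3.17 / (6356 * 0.8) = 11.7061 hp

11.7061 hp


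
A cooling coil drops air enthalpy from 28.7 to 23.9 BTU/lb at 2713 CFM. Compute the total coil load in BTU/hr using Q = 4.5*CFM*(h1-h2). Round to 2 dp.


Q = 4.5 * 2713 * (28.7 - 23.9) = 58600.80 BTU/hr

58600.80 BTU/hr


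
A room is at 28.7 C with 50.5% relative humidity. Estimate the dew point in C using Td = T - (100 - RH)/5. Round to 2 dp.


Td = 28.7 - (100-50.5)/5 = 18.80 C

18.80 C


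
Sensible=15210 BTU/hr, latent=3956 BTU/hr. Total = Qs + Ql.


Qt = 15210 + 3956 = 19166 BTU/hr

19166 BTU/hr


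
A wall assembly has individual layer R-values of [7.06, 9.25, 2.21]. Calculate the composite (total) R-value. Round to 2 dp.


R_total = 7.06 + 9.25 + 2.21 = 18.52

18.52


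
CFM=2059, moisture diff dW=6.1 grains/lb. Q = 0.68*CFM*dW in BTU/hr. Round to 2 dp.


Q = 0.68 * 2059 * 6.1 = 8540.73 BTU/hr

8540.73 BTU/hr


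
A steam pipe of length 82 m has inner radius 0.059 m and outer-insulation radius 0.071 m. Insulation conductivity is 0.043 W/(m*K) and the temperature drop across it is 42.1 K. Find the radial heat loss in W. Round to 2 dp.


Q = 2*pi*0.043*82*42.1/ln(0.071/0.059) = 5037.77 W

5037.77 W


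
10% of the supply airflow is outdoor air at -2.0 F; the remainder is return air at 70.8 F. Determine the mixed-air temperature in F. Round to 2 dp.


T_mix = 0.1*(-2.0) + 0.9*70.8 = 63.52 F

63.52 F


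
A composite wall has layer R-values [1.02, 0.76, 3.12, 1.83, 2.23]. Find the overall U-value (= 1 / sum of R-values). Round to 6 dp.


R_total = 1.02 + 0.76 + 3.12 + 1.83 + 2.23 = 8.96
U = 1/8.96 = 0.111607

0.111607
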